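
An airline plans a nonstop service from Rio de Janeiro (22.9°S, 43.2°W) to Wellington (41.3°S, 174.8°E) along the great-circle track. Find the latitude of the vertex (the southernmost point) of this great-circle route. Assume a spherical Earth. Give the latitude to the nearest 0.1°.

≈ 63.6°S

The great circle lies in the plane with unit normal n̂ = (p₁ × p₂)/|p₁ × p₂|.
Here n̂_z ≈ -0.445; the vertex latitude is φ_max = arccos|n̂_z| ≈ 63.6°.
Check via Clairaut: cos φ_max = |cos φ₁| · sin C = cos(22.9°)·sin(151.1°) ≈ 0.445, again giving ≈ 63.6°.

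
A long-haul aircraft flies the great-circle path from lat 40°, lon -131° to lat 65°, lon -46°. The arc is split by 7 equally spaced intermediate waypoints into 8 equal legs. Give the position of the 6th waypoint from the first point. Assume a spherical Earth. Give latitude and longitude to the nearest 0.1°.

The haversine formula gives a central angle δ ≈ 0.914 rad (52.4°) between the endpoints.
Interpolate at f = 6/8 with slerp weights a = sin((1−f)δ)/sin δ ≈ 0.286, b = sin(fδ)/sin δ ≈ 0.799.
p = a·p₁ + b·p₂ ≈ (0.091, -0.408, 0.908); φ = arcsin(p_z) ≈ 65.27°, λ = atan2(p_y, p_x) ≈ -77.45°.

≈ lat 65.3°, lon -77.4°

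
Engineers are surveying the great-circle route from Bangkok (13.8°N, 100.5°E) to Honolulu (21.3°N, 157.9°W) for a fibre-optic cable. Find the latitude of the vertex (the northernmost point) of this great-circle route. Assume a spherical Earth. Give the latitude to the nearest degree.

The great circle lies in the plane with unit normal n̂ = (p₁ × p₂)/|p₁ × p₂|.
Here n̂_z ≈ +0.890; the vertex latitude is φ_max = arccos|n̂_z| ≈ 27.1°.
Check via Clairaut: cos φ_max = |cos φ₁| · sin C = cos(13.8°)·sin(66.5°) ≈ 0.890, again giving ≈ 27.1°.

≈ 27°N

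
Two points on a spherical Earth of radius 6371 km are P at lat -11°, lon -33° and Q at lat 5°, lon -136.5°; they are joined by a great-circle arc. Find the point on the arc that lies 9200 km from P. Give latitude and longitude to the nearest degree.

Convert each endpoint to a unit vector on the sphere (x = cos φ cos λ, y = cos φ sin λ, z = sin φ).
The central angle between the endpoints is δ = arccos(p₁·p₂) ≈ 1.818 rad (104.2°). The total great-circle distance is δ·R ≈ 1.818 × 6371 ≈ 11584 km, so the target fraction is f = 9200/11584 ≈ 0.794.
Interpolate at f ≈ 0.794 with slerp weights a = sin((1−f)δ)/sin δ ≈ 0.377, b = sin(fδ)/sin δ ≈ 1.023.
p = a·p₁ + b·p₂ ≈ (-0.429, -0.903, 0.017); φ = arcsin(p_z) ≈ 0.99°, λ = atan2(p_y, p_x) ≈ -115.41°.

≈ lat 1°, lon -115°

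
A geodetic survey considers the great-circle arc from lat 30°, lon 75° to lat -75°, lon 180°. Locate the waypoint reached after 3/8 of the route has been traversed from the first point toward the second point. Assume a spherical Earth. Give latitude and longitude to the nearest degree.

Convert each endpoint to a unit vector on the sphere (x = cos φ cos λ, y = cos φ sin λ, z = sin φ).
The central angle between the endpoints is δ = arccos(p₁·p₂) ≈ 2.142 rad (122.8°).
Interpolate at f = 3/8 with slerp weights a = sin((1−f)δ)/sin δ ≈ 1.157, b = sin(fδ)/sin δ ≈ 0.856.
p = a·p₁ + b·p₂ ≈ (0.038, 0.968, -0.248); φ = arcsin(p_z) ≈ -14.36°, λ = atan2(p_y, p_x) ≈ 87.76°.

≈ lat -14°, lon 88°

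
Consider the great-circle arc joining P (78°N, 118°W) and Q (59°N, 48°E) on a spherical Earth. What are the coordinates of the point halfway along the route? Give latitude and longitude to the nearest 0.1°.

≈ (80.2°N, 38.9°E)

Convert each endpoint to a unit vector on the sphere (x = cos φ cos λ, y = cos φ sin λ, z = sin φ).
The central angle between the endpoints is δ = arccos(p₁·p₂) ≈ 0.746 rad (42.7°).
Interpolate at f = 1/2 with slerp weights a = sin((1−f)δ)/sin δ ≈ 0.537, b = sin(fδ)/sin δ ≈ 0.537.
p = a·p₁ + b·p₂ ≈ (0.133, 0.107, 0.985); φ = arcsin(p_z) ≈ 80.19°, λ = atan2(p_y, p_x) ≈ 38.88°.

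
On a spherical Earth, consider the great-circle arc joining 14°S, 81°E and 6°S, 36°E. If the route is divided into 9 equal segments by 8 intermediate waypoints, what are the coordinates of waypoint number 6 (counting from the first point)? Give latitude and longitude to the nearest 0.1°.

≈ 9.3°S, 50.7°E

The haversine formula gives a central angle δ ≈ 0.785 rad (45.0°) between the endpoints.
Interpolate at f = 6/9 with slerp weights a = sin((1−f)δ)/sin δ ≈ 0.366, b = sin(fδ)/sin δ ≈ 0.707.
p = a·p₁ + b·p₂ ≈ (0.624, 0.764, -0.162); φ = arcsin(p_z) ≈ -9.35°, λ = atan2(p_y, p_x) ≈ 50.74°.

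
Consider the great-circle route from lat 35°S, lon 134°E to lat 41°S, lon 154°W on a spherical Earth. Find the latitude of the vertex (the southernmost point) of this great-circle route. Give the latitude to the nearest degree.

≈ 44°S

The great circle lies in the plane with unit normal n̂ = (p₁ × p₂)/|p₁ × p₂|.
Here n̂_z ≈ +0.714; the vertex latitude is φ_max = arccos|n̂_z| ≈ 44.4°.
Check via Clairaut: cos φ_max = |cos φ₁| · sin C = cos(35.0°)·sin(119.4°) ≈ 0.714, again giving ≈ 44.4°.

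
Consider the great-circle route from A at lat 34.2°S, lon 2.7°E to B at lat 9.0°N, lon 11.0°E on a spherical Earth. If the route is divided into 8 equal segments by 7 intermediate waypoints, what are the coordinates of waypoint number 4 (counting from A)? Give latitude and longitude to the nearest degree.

Write both endpoints as unit vectors p₁, p₂ with components (cos φ cos λ, cos φ sin λ, sin φ).
The central angle between the endpoints is δ = arccos(p₁·p₂) ≈ 0.766 rad (43.9°).
Interpolate at f = 4/8 with slerp weights a = sin((1−f)δ)/sin δ ≈ 0.539, b = sin(fδ)/sin δ ≈ 0.539.
p = a·p₁ + b·p₂ ≈ (0.968, 0.123, -0.219); φ = arcsin(p_z) ≈ -12.63°, λ = atan2(p_y, p_x) ≈ 7.22°.

≈ lat 13°S, lon 7°E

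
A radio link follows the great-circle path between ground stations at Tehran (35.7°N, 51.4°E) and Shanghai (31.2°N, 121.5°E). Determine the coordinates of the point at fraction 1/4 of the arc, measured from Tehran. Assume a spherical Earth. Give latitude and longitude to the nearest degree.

From cos δ = sin φ₁ sin φ₂ + cos φ₁ cos φ₂ cos Δλ, the central angle is δ ≈ 1.002 rad (57.4°).
Interpolate at f = 1/4 with slerp weights a = sin((1−f)δ)/sin δ ≈ 0.810, b = sin(fδ)/sin δ ≈ 0.294.
p = a·p₁ + b·p₂ ≈ (0.279, 0.729, 0.625); φ = arcsin(p_z) ≈ 38.70°, λ = atan2(p_y, p_x) ≈ 69.05°.

≈ 39°N, 69°E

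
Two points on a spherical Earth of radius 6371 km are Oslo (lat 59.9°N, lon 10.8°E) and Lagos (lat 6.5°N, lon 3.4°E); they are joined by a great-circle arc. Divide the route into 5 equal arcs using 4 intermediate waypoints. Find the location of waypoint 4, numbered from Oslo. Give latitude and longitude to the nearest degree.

Write both endpoints as unit vectors p₁, p₂ with components (cos φ cos λ, cos φ sin λ, sin φ).
The central angle between the endpoints is δ = arccos(p₁·p₂) ≈ 0.937 rad (53.7°).
Interpolate at f = 4/5 with slerp weights a = sin((1−f)δ)/sin δ ≈ 0.231, b = sin(fδ)/sin δ ≈ 0.846.
p = a·p₁ + b·p₂ ≈ (0.953, 0.072, 0.296); φ = arcsin(p_z) ≈ 17.20°, λ = atan2(p_y, p_x) ≈ 4.30°.

≈ lat 17°N, lon 4°E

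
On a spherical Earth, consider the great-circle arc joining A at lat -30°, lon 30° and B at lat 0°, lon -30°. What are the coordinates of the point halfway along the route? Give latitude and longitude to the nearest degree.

≈ lat -17°, lon -2°

The haversine formula gives a central angle δ ≈ 1.123 rad (64.3°) between the endpoints.
Interpolate at f = 1/2 with slerp weights a = sin((1−f)δ)/sin δ ≈ 0.591, b = sin(fδ)/sin δ ≈ 0.591.
p = a·p₁ + b·p₂ ≈ (0.955, -0.040, -0.295); φ = arcsin(p_z) ≈ -17.18°, λ = atan2(p_y, p_x) ≈ -2.37°.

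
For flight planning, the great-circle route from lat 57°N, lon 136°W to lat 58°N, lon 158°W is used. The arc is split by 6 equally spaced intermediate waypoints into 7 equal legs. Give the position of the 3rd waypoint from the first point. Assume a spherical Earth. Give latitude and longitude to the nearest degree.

≈ lat 58°N, lon 145°W

Write both endpoints as unit vectors p₁, p₂ with components (cos φ cos λ, cos φ sin λ, sin φ).
The central angle between the endpoints is δ = arccos(p₁·p₂) ≈ 0.206 rad (11.8°).
Interpolate at f = 3/7 with slerp weights a = sin((1−f)δ)/sin δ ≈ 0.574, b = sin(fδ)/sin δ ≈ 0.431.
p = a·p₁ + b·p₂ ≈ (-0.437, -0.303, 0.847); φ = arcsin(p_z) ≈ 57.90°, λ = atan2(p_y, p_x) ≈ -145.27°.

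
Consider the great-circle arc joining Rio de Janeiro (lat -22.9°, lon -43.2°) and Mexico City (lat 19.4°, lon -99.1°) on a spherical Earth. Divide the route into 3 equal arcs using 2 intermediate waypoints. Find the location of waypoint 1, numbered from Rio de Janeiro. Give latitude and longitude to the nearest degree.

From cos δ = sin φ₁ sin φ₂ + cos φ₁ cos φ₂ cos Δλ, the central angle is δ ≈ 1.205 rad (69.0°).
Interpolate at f = 1/3 with slerp weights a = sin((1−f)δ)/sin δ ≈ 0.771, b = sin(fδ)/sin δ ≈ 0.419.
p = a·p₁ + b·p₂ ≈ (0.455, -0.876, -0.161); φ = arcsin(p_z) ≈ -9.25°, λ = atan2(p_y, p_x) ≈ -62.55°.

≈ lat -9°, lon -63°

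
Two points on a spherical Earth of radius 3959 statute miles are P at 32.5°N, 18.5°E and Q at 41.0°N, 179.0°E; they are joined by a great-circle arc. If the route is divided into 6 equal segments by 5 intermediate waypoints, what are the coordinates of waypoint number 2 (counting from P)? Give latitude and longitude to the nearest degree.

≈ 65°N, 39°E

Write both endpoints as unit vectors p₁, p₂ with components (cos φ cos λ, cos φ sin λ, sin φ).
The central angle between the endpoints is δ = arccos(p₁·p₂) ≈ 1.821 rad (104.3°).
Interpolate at f = 2/6 with slerp weights a = sin((1−f)δ)/sin δ ≈ 0.967, b = sin(fδ)/sin δ ≈ 0.589.
p = a·p₁ + b·p₂ ≈ (0.329, 0.267, 0.906); φ = arcsin(p_z) ≈ 64.94°, λ = atan2(p_y, p_x) ≈ 38.99°.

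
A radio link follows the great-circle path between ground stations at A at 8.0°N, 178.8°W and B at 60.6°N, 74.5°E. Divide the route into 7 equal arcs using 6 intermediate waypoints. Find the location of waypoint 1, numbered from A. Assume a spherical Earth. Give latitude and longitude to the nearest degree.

Write both endpoints as unit vectors p₁, p₂ with components (cos φ cos λ, cos φ sin λ, sin φ).
The central angle between the endpoints is δ = arccos(p₁·p₂) ≈ 1.589 rad (91.1°).
Interpolate at f = 1/7 with slerp weights a = sin((1−f)δ)/sin δ ≈ 0.978, b = sin(fδ)/sin δ ≈ 0.225.
p = a·p₁ + b·p₂ ≈ (-0.939, 0.086, 0.332); φ = arcsin(p_z) ≈ 19.41°, λ = atan2(p_y, p_x) ≈ 174.76°.

≈ 19°N, 175°E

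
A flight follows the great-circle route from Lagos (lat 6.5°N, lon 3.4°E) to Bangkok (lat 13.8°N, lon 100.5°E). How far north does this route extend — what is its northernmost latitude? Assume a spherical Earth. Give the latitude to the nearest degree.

The great circle lies in the plane with unit normal n̂ = (p₁ × p₂)/|p₁ × p₂|.
Here n̂_z ≈ +0.962; the vertex latitude is φ_max = arccos|n̂_z| ≈ 15.9°.
Check via Clairaut: cos φ_max = |cos φ₁| · sin C = cos(6.5°)·sin(75.4°) ≈ 0.962, again giving ≈ 15.9°.

≈ 16°N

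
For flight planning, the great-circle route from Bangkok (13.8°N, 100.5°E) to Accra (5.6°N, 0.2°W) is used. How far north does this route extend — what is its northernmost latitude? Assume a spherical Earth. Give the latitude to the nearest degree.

The great circle lies in the plane with unit normal n̂ = (p₁ × p₂)/|p₁ × p₂|.
Here n̂_z ≈ -0.961; the vertex latitude is φ_max = arccos|n̂_z| ≈ 16.0°.
Check via Clairaut: cos φ_max = |cos φ₁| · sin C = cos(13.8°)·sin(81.9°) ≈ 0.961, again giving ≈ 16.0°.

≈ 16°N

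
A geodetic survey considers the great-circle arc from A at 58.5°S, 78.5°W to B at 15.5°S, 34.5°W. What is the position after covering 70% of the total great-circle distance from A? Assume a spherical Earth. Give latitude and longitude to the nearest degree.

Write both endpoints as unit vectors p₁, p₂ with components (cos φ cos λ, cos φ sin λ, sin φ).
The central angle between the endpoints is δ = arccos(p₁·p₂) ≈ 0.940 rad (53.8°).
Interpolate at f = 0.70 with slerp weights a = sin((1−f)δ)/sin δ ≈ 0.345, b = sin(fδ)/sin δ ≈ 0.757.
p = a·p₁ + b·p₂ ≈ (0.637, -0.590, -0.496); φ = arcsin(p_z) ≈ -29.75°, λ = atan2(p_y, p_x) ≈ -42.78°.

≈ 30°S, 43°W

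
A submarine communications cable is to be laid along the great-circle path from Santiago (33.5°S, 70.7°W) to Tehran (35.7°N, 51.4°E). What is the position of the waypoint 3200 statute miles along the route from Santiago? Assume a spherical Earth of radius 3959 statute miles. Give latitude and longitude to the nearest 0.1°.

The haversine formula gives a central angle δ ≈ 2.321 rad (133.0°) between the endpoints. The total great-circle distance is δ·R ≈ 2.321 × 3959 ≈ 9190 mi, so the target fraction is f = 3200/9190 ≈ 0.348.
Interpolate at f ≈ 0.348 with slerp weights a = sin((1−f)δ)/sin δ ≈ 1.365, b = sin(fδ)/sin δ ≈ 0.989.
p = a·p₁ + b·p₂ ≈ (0.877, -0.447, -0.176); φ = arcsin(p_z) ≈ -10.16°, λ = atan2(p_y, p_x) ≈ -26.99°.

≈ 10.2°S, 27.0°W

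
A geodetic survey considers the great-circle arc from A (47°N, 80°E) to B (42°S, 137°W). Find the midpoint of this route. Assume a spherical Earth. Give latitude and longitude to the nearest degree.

Write both endpoints as unit vectors p₁, p₂ with components (cos φ cos λ, cos φ sin λ, sin φ).
The central angle between the endpoints is δ = arccos(p₁·p₂) ≈ 2.677 rad (153.4°).
Interpolate at f = 1/2 with slerp weights a = sin((1−f)δ)/sin δ ≈ 2.173, b = sin(fδ)/sin δ ≈ 2.173.
p = a·p₁ + b·p₂ ≈ (-0.924, 0.358, 0.135); φ = arcsin(p_z) ≈ 7.77°, λ = atan2(p_y, p_x) ≈ 158.81°.

≈ (8°N, 159°E)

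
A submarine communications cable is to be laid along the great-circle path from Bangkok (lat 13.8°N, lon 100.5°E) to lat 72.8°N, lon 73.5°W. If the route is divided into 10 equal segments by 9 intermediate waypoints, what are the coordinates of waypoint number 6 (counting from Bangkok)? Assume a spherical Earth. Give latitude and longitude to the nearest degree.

Convert each endpoint to a unit vector on the sphere (x = cos φ cos λ, y = cos φ sin λ, z = sin φ).
The central angle between the endpoints is δ = arccos(p₁·p₂) ≈ 1.629 rad (93.3°).
Interpolate at f = 6/10 with slerp weights a = sin((1−f)δ)/sin δ ≈ 0.607, b = sin(fδ)/sin δ ≈ 0.830.
p = a·p₁ + b·p₂ ≈ (-0.038, 0.345, 0.938); φ = arcsin(p_z) ≈ 69.72°, λ = atan2(p_y, p_x) ≈ 96.25°.

≈ lat 70°N, lon 96°E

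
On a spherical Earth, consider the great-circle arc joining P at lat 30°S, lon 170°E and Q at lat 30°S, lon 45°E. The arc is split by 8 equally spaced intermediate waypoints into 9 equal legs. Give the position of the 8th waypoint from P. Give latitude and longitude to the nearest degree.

≈ lat 37°S, lon 55°E

Write both endpoints as unit vectors p₁, p₂ with components (cos φ cos λ, cos φ sin λ, sin φ).
The central angle between the endpoints is δ = arccos(p₁·p₂) ≈ 1.752 rad (100.4°).
Interpolate at f = 8/9 with slerp weights a = sin((1−f)δ)/sin δ ≈ 0.197, b = sin(fδ)/sin δ ≈ 1.017.
p = a·p₁ + b·p₂ ≈ (0.455, 0.652, -0.607); φ = arcsin(p_z) ≈ -37.34°, λ = atan2(p_y, p_x) ≈ 55.11°.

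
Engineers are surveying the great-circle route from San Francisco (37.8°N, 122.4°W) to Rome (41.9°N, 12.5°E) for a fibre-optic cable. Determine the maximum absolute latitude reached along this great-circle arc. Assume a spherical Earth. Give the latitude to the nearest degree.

≈ 65°N

The great circle lies in the plane with unit normal n̂ = (p₁ × p₂)/|p₁ × p₂|.
Here n̂_z ≈ +0.417; the vertex latitude is φ_max = arccos|n̂_z| ≈ 65.4°.
Check via Clairaut: cos φ_max = |cos φ₁| · sin C = cos(37.8°)·sin(31.8°) ≈ 0.417, again giving ≈ 65.4°.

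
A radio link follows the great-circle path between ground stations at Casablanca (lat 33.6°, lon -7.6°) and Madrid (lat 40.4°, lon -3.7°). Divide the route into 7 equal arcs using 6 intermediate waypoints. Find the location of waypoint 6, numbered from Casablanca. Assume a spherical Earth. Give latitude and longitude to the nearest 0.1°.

Write both endpoints as unit vectors p₁, p₂ with components (cos φ cos λ, cos φ sin λ, sin φ).
The central angle between the endpoints is δ = arccos(p₁·p₂) ≈ 0.131 rad (7.5°).
Interpolate at f = 6/7 with slerp weights a = sin((1−f)δ)/sin δ ≈ 0.143, b = sin(fδ)/sin δ ≈ 0.858.
p = a·p₁ + b·p₂ ≈ (0.770, -0.058, 0.635); φ = arcsin(p_z) ≈ 39.44°, λ = atan2(p_y, p_x) ≈ -4.30°.

≈ lat 39.4°, lon -4.3°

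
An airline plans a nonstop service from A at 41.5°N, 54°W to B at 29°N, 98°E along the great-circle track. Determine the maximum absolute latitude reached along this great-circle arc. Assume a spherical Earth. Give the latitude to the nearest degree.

≈ 71°N

The great circle lies in the plane with unit normal n̂ = (p₁ × p₂)/|p₁ × p₂|.
Here n̂_z ≈ +0.318; the vertex latitude is φ_max = arccos|n̂_z| ≈ 71.4°.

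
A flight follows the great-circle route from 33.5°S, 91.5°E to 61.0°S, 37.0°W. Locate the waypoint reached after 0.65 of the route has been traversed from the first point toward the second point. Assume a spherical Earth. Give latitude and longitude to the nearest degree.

≈ 71°S, 28°E

Write both endpoints as unit vectors p₁, p₂ with components (cos φ cos λ, cos φ sin λ, sin φ).
The central angle between the endpoints is δ = arccos(p₁·p₂) ≈ 1.338 rad (76.6°).
Interpolate at f = 0.65 with slerp weights a = sin((1−f)δ)/sin δ ≈ 0.464, b = sin(fδ)/sin δ ≈ 0.785.
p = a·p₁ + b·p₂ ≈ (0.294, 0.158, -0.943); φ = arcsin(p_z) ≈ -70.52°, λ = atan2(p_y, p_x) ≈ 28.19°.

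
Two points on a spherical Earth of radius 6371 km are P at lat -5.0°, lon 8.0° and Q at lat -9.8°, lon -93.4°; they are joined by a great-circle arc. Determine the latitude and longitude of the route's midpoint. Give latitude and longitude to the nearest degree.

Convert each endpoint to a unit vector on the sphere (x = cos φ cos λ, y = cos φ sin λ, z = sin φ).
The central angle between the endpoints is δ = arccos(p₁·p₂) ≈ 1.751 rad (100.3°).
Interpolate at f = 1/2 with slerp weights a = sin((1−f)δ)/sin δ ≈ 0.780, b = sin(fδ)/sin δ ≈ 0.780.
p = a·p₁ + b·p₂ ≈ (0.724, -0.660, -0.201); φ = arcsin(p_z) ≈ -11.59°, λ = atan2(p_y, p_x) ≈ -42.32°.

≈ lat -12°, lon -42°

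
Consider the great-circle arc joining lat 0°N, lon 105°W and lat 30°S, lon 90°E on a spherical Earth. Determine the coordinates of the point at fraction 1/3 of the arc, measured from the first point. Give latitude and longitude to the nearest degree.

≈ lat 43°S, lon 130°W

Write both endpoints as unit vectors p₁, p₂ with components (cos φ cos λ, cos φ sin λ, sin φ).
The central angle between the endpoints is δ = arccos(p₁·p₂) ≈ 2.562 rad (146.8°).
Interpolate at f = 1/3 with slerp weights a = sin((1−f)δ)/sin δ ≈ 1.808, b = sin(fδ)/sin δ ≈ 1.376.
p = a·p₁ + b·p₂ ≈ (-0.468, -0.555, -0.688); φ = arcsin(p_z) ≈ -43.46°, λ = atan2(p_y, p_x) ≈ -130.14°.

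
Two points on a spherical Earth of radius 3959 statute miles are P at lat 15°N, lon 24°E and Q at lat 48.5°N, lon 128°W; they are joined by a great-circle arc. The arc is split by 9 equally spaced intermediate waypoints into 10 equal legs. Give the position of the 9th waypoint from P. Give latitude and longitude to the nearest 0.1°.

Write both endpoints as unit vectors p₁, p₂ with components (cos φ cos λ, cos φ sin λ, sin φ).
The central angle between the endpoints is δ = arccos(p₁·p₂) ≈ 1.951 rad (111.8°).
Interpolate at f = 9/10 with slerp weights a = sin((1−f)δ)/sin δ ≈ 0.209, b = sin(fδ)/sin δ ≈ 1.059.
p = a·p₁ + b·p₂ ≈ (-0.248, -0.471, 0.847); φ = arcsin(p_z) ≈ 57.87°, λ = atan2(p_y, p_x) ≈ -117.74°.

≈ lat 57.9°N, lon 117.7°W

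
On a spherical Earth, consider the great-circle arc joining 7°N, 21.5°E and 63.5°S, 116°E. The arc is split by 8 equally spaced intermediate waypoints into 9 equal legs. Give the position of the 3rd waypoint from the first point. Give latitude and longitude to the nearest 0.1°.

≈ 22.2°S, 36.7°E

Write both endpoints as unit vectors p₁, p₂ with components (cos φ cos λ, cos φ sin λ, sin φ).
The central angle between the endpoints is δ = arccos(p₁·p₂) ≈ 1.715 rad (98.3°).
Interpolate at f = 3/9 with slerp weights a = sin((1−f)δ)/sin δ ≈ 0.920, b = sin(fδ)/sin δ ≈ 0.547.
p = a·p₁ + b·p₂ ≈ (0.742, 0.554, -0.377); φ = arcsin(p_z) ≈ -22.16°, λ = atan2(p_y, p_x) ≈ 36.72°.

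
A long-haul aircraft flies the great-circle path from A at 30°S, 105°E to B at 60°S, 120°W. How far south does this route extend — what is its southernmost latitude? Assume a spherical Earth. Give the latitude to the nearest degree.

The great circle lies in the plane with unit normal n̂ = (p₁ × p₂)/|p₁ × p₂|.
Here n̂_z ≈ +0.309; the vertex latitude is φ_max = arccos|n̂_z| ≈ 72.0°.
Check via Clairaut: cos φ_max = |cos φ₁| · sin C = cos(30.0°)·sin(159.1°) ≈ 0.309, again giving ≈ 72.0°.

≈ 72°S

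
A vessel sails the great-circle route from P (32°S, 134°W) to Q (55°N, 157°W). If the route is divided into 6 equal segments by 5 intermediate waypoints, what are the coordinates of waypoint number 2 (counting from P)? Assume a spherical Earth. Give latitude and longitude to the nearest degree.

The haversine formula gives a central angle δ ≈ 1.557 rad (89.2°) between the endpoints.
Interpolate at f = 2/6 with slerp weights a = sin((1−f)δ)/sin δ ≈ 0.862, b = sin(fδ)/sin δ ≈ 0.496.
p = a·p₁ + b·p₂ ≈ (-0.769, -0.637, -0.050); φ = arcsin(p_z) ≈ -2.87°, λ = atan2(p_y, p_x) ≈ -140.39°.

≈ (3°S, 140°W)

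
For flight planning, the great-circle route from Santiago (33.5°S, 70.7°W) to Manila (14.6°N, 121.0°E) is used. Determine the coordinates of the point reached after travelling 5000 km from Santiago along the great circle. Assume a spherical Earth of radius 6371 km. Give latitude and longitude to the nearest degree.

Convert each endpoint to a unit vector on the sphere (x = cos φ cos λ, y = cos φ sin λ, z = sin φ).
The central angle between the endpoints is δ = arccos(p₁·p₂) ≈ 2.763 rad (158.3°). The total great-circle distance is δ·R ≈ 2.763 × 6371 ≈ 17605 km, so the target fraction is f = 5000/17605 ≈ 0.284.
Interpolate at f ≈ 0.284 with slerp weights a = sin((1−f)δ)/sin δ ≈ 2.486, b = sin(fδ)/sin δ ≈ 1.914.
p = a·p₁ + b·p₂ ≈ (-0.269, -0.369, -0.890); φ = arcsin(p_z) ≈ -62.84°, λ = atan2(p_y, p_x) ≈ -126.05°.

≈ (63°S, 126°W)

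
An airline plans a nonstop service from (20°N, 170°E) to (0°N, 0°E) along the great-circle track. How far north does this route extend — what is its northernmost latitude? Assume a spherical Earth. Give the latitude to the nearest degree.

The great circle lies in the plane with unit normal n̂ = (p₁ × p₂)/|p₁ × p₂|.
Here n̂_z ≈ -0.431; the vertex latitude is φ_max = arccos|n̂_z| ≈ 64.5°.
Check via Clairaut: cos φ_max = |cos φ₁| · sin C = cos(20.0°)·sin(27.3°) ≈ 0.431, again giving ≈ 64.5°.

≈ 64°N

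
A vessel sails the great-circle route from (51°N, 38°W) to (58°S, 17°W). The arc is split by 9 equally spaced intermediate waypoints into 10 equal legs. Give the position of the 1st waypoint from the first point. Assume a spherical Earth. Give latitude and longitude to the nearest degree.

The haversine formula gives a central angle δ ≈ 1.926 rad (110.3°) between the endpoints.
Interpolate at f = 1/10 with slerp weights a = sin((1−f)δ)/sin δ ≈ 1.052, b = sin(fδ)/sin δ ≈ 0.204.
p = a·p₁ + b·p₂ ≈ (0.625, -0.439, 0.645); φ = arcsin(p_z) ≈ 40.15°, λ = atan2(p_y, p_x) ≈ -35.09°.

≈ (40°N, 35°W)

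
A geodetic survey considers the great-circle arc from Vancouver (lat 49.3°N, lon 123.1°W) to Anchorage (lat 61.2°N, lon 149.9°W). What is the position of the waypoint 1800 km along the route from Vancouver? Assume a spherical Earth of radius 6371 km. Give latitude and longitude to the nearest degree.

≈ lat 60°N, lon 145°W

Convert each endpoint to a unit vector on the sphere (x = cos φ cos λ, y = cos φ sin λ, z = sin φ).
The central angle between the endpoints is δ = arccos(p₁·p₂) ≈ 0.334 rad (19.1°). The total great-circle distance is δ·R ≈ 0.334 × 6371 ≈ 2127 km, so the target fraction is f = 1800/2127 ≈ 0.846.
Interpolate at f ≈ 0.846 with slerp weights a = sin((1−f)δ)/sin δ ≈ 0.157, b = sin(fδ)/sin δ ≈ 0.851.
p = a·p₁ + b·p₂ ≈ (-0.410, -0.291, 0.864); φ = arcsin(p_z) ≈ 59.79°, λ = atan2(p_y, p_x) ≈ -144.64°.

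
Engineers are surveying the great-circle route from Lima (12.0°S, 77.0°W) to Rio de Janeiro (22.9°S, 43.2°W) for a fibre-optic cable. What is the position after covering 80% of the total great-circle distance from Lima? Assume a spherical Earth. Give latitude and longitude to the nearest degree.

≈ (21°S, 50°W)

Write both endpoints as unit vectors p₁, p₂ with components (cos φ cos λ, cos φ sin λ, sin φ).
The central angle between the endpoints is δ = arccos(p₁·p₂) ≈ 0.592 rad (33.9°).
Interpolate at f = 0.80 with slerp weights a = sin((1−f)δ)/sin δ ≈ 0.212, b = sin(fδ)/sin δ ≈ 0.817.
p = a·p₁ + b·p₂ ≈ (0.595, -0.717, -0.362); φ = arcsin(p_z) ≈ -21.23°, λ = atan2(p_y, p_x) ≈ -50.30°.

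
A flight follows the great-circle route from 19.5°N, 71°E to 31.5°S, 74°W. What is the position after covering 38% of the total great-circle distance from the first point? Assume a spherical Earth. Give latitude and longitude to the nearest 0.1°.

Convert each endpoint to a unit vector on the sphere (x = cos φ cos λ, y = cos φ sin λ, z = sin φ).
The central angle between the endpoints is δ = arccos(p₁·p₂) ≈ 2.555 rad (146.4°).
Interpolate at f = 0.38 with slerp weights a = sin((1−f)δ)/sin δ ≈ 1.806, b = sin(fδ)/sin δ ≈ 1.491.
p = a·p₁ + b·p₂ ≈ (0.905, 0.388, -0.176); φ = arcsin(p_z) ≈ -10.14°, λ = atan2(p_y, p_x) ≈ 23.21°.

≈ 10.1°S, 23.2°E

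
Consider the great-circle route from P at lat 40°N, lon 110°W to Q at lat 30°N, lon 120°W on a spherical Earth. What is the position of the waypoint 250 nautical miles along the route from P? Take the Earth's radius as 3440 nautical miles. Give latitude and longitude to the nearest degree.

≈ lat 37°N, lon 114°W

From cos δ = sin φ₁ sin φ₂ + cos φ₁ cos φ₂ cos Δλ, the central angle is δ ≈ 0.225 rad (12.9°). The total great-circle distance is δ·R ≈ 0.225 × 3440 ≈ 775 nmi, so the target fraction is f = 250/775 ≈ 0.323.
Interpolate at f ≈ 0.323 with slerp weights a = sin((1−f)δ)/sin δ ≈ 0.681, b = sin(fδ)/sin δ ≈ 0.325.
p = a·p₁ + b·p₂ ≈ (-0.319, -0.734, 0.600); φ = arcsin(p_z) ≈ 36.87°, λ = atan2(p_y, p_x) ≈ -113.50°.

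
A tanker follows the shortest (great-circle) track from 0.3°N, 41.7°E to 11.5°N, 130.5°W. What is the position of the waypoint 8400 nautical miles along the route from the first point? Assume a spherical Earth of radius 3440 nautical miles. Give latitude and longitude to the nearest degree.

Convert each endpoint to a unit vector on the sphere (x = cos φ cos λ, y = cos φ sin λ, z = sin φ).
The central angle between the endpoints is δ = arccos(p₁·p₂) ≈ 2.895 rad (165.9°). The total great-circle distance is δ·R ≈ 2.895 × 3440 ≈ 9960 nmi, so the target fraction is f = 8400/9960 ≈ 0.843.
Interpolate at f ≈ 0.843 with slerp weights a = sin((1−f)δ)/sin δ ≈ 1.796, b = sin(fδ)/sin δ ≈ 2.641.
p = a·p₁ + b·p₂ ≈ (-0.340, -0.773, 0.536); φ = arcsin(p_z) ≈ 32.40°, λ = atan2(p_y, p_x) ≈ -113.72°.

≈ 32°N, 114°W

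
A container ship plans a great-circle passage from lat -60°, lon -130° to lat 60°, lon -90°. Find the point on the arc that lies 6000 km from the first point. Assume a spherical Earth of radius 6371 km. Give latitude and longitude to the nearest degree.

≈ lat -8°, lon -112°

From cos δ = sin φ₁ sin φ₂ + cos φ₁ cos φ₂ cos Δλ, the central angle is δ ≈ 2.163 rad (124.0°). The total great-circle distance is δ·R ≈ 2.163 × 6371 ≈ 13783 km, so the target fraction is f = 6000/13783 ≈ 0.435.
Interpolate at f ≈ 0.435 with slerp weights a = sin((1−f)δ)/sin δ ≈ 1.133, b = sin(fδ)/sin δ ≈ 0.975.
p = a·p₁ + b·p₂ ≈ (-0.364, -0.921, -0.137); φ = arcsin(p_z) ≈ -7.86°, λ = atan2(p_y, p_x) ≈ -111.56°.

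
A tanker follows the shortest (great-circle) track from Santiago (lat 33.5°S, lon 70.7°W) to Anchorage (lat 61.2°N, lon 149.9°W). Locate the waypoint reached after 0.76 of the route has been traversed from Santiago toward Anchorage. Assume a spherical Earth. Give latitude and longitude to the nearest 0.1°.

≈ lat 42.9°N, lon 115.6°W

Convert each endpoint to a unit vector on the sphere (x = cos φ cos λ, y = cos φ sin λ, z = sin φ).
The central angle between the endpoints is δ = arccos(p₁·p₂) ≈ 1.991 rad (114.1°).
Interpolate at f = 0.76 with slerp weights a = sin((1−f)δ)/sin δ ≈ 0.504, b = sin(fδ)/sin δ ≈ 1.094.
p = a·p₁ + b·p₂ ≈ (-0.317, -0.661, 0.680); φ = arcsin(p_z) ≈ 42.87°, λ = atan2(p_y, p_x) ≈ -115.63°.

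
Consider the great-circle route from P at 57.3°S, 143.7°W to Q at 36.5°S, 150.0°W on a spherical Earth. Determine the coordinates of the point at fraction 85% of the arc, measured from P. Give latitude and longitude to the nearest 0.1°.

≈ 39.6°S, 149.3°W

Write both endpoints as unit vectors p₁, p₂ with components (cos φ cos λ, cos φ sin λ, sin φ).
The central angle between the endpoints is δ = arccos(p₁·p₂) ≈ 0.370 rad (21.2°).
Interpolate at f = 0.85 with slerp weights a = sin((1−f)δ)/sin δ ≈ 0.153, b = sin(fδ)/sin δ ≈ 0.855.
p = a·p₁ + b·p₂ ≈ (-0.662, -0.393, -0.638); φ = arcsin(p_z) ≈ -39.64°, λ = atan2(p_y, p_x) ≈ -149.32°.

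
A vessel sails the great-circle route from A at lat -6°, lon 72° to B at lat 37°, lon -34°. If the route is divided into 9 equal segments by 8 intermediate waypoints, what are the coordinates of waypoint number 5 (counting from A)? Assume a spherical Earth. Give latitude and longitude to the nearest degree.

From cos δ = sin φ₁ sin φ₂ + cos φ₁ cos φ₂ cos Δλ, the central angle is δ ≈ 1.857 rad (106.4°).
Interpolate at f = 5/9 with slerp weights a = sin((1−f)δ)/sin δ ≈ 0.766, b = sin(fδ)/sin δ ≈ 0.894.
p = a·p₁ + b·p₂ ≈ (0.827, 0.325, 0.458); φ = arcsin(p_z) ≈ 27.27°, λ = atan2(p_y, p_x) ≈ 21.43°.

≈ lat 27°, lon 21°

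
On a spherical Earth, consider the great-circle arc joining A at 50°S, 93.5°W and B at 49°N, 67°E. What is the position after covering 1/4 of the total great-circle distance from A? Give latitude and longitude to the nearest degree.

≈ 33°S, 41°W

The haversine formula gives a central angle δ ≈ 2.921 rad (167.3°) between the endpoints.
Interpolate at f = 1/4 with slerp weights a = sin((1−f)δ)/sin δ ≈ 3.712, b = sin(fδ)/sin δ ≈ 3.041.
p = a·p₁ + b·p₂ ≈ (0.634, -0.545, -0.549); φ = arcsin(p_z) ≈ -33.27°, λ = atan2(p_y, p_x) ≈ -40.69°.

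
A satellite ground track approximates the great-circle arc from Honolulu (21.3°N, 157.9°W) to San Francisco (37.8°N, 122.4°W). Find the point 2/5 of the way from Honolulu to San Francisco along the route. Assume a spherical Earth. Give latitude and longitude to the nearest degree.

≈ 29°N, 145°W

Write both endpoints as unit vectors p₁, p₂ with components (cos φ cos λ, cos φ sin λ, sin φ).
The central angle between the endpoints is δ = arccos(p₁·p₂) ≈ 0.606 rad (34.7°).
Interpolate at f = 2/5 with slerp weights a = sin((1−f)δ)/sin δ ≈ 0.624, b = sin(fδ)/sin δ ≈ 0.421.
p = a·p₁ + b·p₂ ≈ (-0.717, -0.500, 0.485); φ = arcsin(p_z) ≈ 29.02°, λ = atan2(p_y, p_x) ≈ -145.13°.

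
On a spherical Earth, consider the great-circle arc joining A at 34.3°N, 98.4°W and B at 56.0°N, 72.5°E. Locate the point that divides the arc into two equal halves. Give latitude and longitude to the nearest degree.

Write both endpoints as unit vectors p₁, p₂ with components (cos φ cos λ, cos φ sin λ, sin φ).
The central angle between the endpoints is δ = arccos(p₁·p₂) ≈ 1.560 rad (89.4°).
Interpolate at f = 1/2 with slerp weights a = sin((1−f)δ)/sin δ ≈ 0.703, b = sin(fδ)/sin δ ≈ 0.703.
p = a·p₁ + b·p₂ ≈ (0.033, -0.200, 0.979); φ = arcsin(p_z) ≈ 78.32°, λ = atan2(p_y, p_x) ≈ -80.51°.

≈ 78°N, 81°W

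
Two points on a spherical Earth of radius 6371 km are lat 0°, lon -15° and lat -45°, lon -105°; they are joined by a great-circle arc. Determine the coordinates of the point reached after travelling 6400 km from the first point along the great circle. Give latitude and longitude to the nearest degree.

Convert each endpoint to a unit vector on the sphere (x = cos φ cos λ, y = cos φ sin λ, z = sin φ).
The central angle between the endpoints is δ = arccos(p₁·p₂) ≈ 1.571 rad (90.0°). The total great-circle distance is δ·R ≈ 1.571 × 6371 ≈ 10008 km, so the target fraction is f = 6400/10008 ≈ 0.640.
Interpolate at f ≈ 0.640 with slerp weights a = sin((1−f)δ)/sin δ ≈ 0.536, b = sin(fδ)/sin δ ≈ 0.844.
p = a·p₁ + b·p₂ ≈ (0.364, -0.715, -0.597); φ = arcsin(p_z) ≈ -36.64°, λ = atan2(p_y, p_x) ≈ -63.04°.

≈ lat -37°, lon -63°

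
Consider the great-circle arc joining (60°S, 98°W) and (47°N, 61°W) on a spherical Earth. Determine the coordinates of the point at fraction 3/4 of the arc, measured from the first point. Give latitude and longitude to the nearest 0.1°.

≈ (20.2°N, 70.2°W)

The haversine formula gives a central angle δ ≈ 1.940 rad (111.2°) between the endpoints.
Interpolate at f = 3/4 with slerp weights a = sin((1−f)δ)/sin δ ≈ 0.500, b = sin(fδ)/sin δ ≈ 1.065.
p = a·p₁ + b·p₂ ≈ (0.317, -0.883, 0.346); φ = arcsin(p_z) ≈ 20.24°, λ = atan2(p_y, p_x) ≈ -70.23°.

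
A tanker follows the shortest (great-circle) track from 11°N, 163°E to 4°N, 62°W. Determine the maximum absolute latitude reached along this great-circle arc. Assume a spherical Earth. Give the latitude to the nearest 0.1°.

≈ 19.4°N

The great circle lies in the plane with unit normal n̂ = (p₁ × p₂)/|p₁ × p₂|.
Here n̂_z ≈ +0.943; the vertex latitude is φ_max = arccos|n̂_z| ≈ 19.4°.
Check via Clairaut: cos φ_max = |cos φ₁| · sin C = cos(11.0°)·sin(73.9°) ≈ 0.943, again giving ≈ 19.4°.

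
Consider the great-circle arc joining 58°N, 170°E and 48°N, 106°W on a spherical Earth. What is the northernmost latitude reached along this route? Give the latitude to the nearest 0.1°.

The great circle lies in the plane with unit normal n̂ = (p₁ × p₂)/|p₁ × p₂|.
Here n̂_z ≈ +0.473; the vertex latitude is φ_max = arccos|n̂_z| ≈ 61.7°.

≈ 61.7°N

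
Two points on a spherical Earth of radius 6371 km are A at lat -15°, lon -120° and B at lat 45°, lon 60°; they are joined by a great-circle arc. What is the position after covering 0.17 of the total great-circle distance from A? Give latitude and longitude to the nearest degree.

Write both endpoints as unit vectors p₁, p₂ with components (cos φ cos λ, cos φ sin λ, sin φ).
The central angle between the endpoints is δ = arccos(p₁·p₂) ≈ 2.618 rad (150.0°).
Interpolate at f = 0.17 with slerp weights a = sin((1−f)δ)/sin δ ≈ 1.648, b = sin(fδ)/sin δ ≈ 0.861.
p = a·p₁ + b·p₂ ≈ (-0.492, -0.852, 0.182); φ = arcsin(p_z) ≈ 10.50°, λ = atan2(p_y, p_x) ≈ -120.00°.

≈ lat 10°, lon -120°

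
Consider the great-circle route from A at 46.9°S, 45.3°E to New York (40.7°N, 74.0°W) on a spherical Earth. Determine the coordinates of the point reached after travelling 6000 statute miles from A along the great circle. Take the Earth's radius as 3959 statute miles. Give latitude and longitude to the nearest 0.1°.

Convert each endpoint to a unit vector on the sphere (x = cos φ cos λ, y = cos φ sin λ, z = sin φ).
The central angle between the endpoints is δ = arccos(p₁·p₂) ≈ 2.389 rad (136.9°). The total great-circle distance is δ·R ≈ 2.389 × 3959 ≈ 9456 mi, so the target fraction is f = 6000/9456 ≈ 0.634.
Interpolate at f ≈ 0.634 with slerp weights a = sin((1−f)δ)/sin δ ≈ 1.121, b = sin(fδ)/sin δ ≈ 1.460.
p = a·p₁ + b·p₂ ≈ (0.844, -0.520, 0.134); φ = arcsin(p_z) ≈ 7.70°, λ = atan2(p_y, p_x) ≈ -31.64°.

≈ 7.7°N, 31.6°W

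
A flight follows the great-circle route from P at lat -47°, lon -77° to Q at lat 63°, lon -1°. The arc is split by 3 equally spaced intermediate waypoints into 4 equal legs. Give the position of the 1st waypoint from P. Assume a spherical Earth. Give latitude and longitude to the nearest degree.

From cos δ = sin φ₁ sin φ₂ + cos φ₁ cos φ₂ cos Δλ, the central angle is δ ≈ 2.186 rad (125.2°).
Interpolate at f = 1/4 with slerp weights a = sin((1−f)δ)/sin δ ≈ 1.221, b = sin(fδ)/sin δ ≈ 0.636.
p = a·p₁ + b·p₂ ≈ (0.476, -0.817, -0.326); φ = arcsin(p_z) ≈ -19.05°, λ = atan2(p_y, p_x) ≈ -59.76°.

≈ lat -19°, lon -60°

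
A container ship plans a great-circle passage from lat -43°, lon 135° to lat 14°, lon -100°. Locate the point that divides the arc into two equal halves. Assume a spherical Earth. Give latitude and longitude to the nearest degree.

≈ lat -28°, lon -147°

Write both endpoints as unit vectors p₁, p₂ with components (cos φ cos λ, cos φ sin λ, sin φ).
The central angle between the endpoints is δ = arccos(p₁·p₂) ≈ 2.180 rad (124.9°).
Interpolate at f = 1/2 with slerp weights a = sin((1−f)δ)/sin δ ≈ 1.081, b = sin(fδ)/sin δ ≈ 1.081.
p = a·p₁ + b·p₂ ≈ (-0.741, -0.474, -0.476); φ = arcsin(p_z) ≈ -28.40°, λ = atan2(p_y, p_x) ≈ -147.40°.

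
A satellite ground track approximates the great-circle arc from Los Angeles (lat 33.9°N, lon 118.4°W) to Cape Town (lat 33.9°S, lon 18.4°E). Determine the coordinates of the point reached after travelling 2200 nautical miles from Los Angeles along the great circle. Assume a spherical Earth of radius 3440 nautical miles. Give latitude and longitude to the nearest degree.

The haversine formula gives a central angle δ ≈ 2.521 rad (144.4°) between the endpoints. The total great-circle distance is δ·R ≈ 2.521 × 3440 ≈ 8671 nmi, so the target fraction is f = 2200/8671 ≈ 0.254.
Interpolate at f ≈ 0.254 with slerp weights a = sin((1−f)δ)/sin δ ≈ 1.637, b = sin(fδ)/sin δ ≈ 1.026.
p = a·p₁ + b·p₂ ≈ (0.162, -0.926, 0.341); φ = arcsin(p_z) ≈ 19.92°, λ = atan2(p_y, p_x) ≈ -80.09°.

≈ lat 20°N, lon 80°W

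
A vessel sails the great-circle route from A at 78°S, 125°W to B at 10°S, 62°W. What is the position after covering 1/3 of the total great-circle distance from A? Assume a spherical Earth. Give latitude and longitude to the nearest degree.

Write both endpoints as unit vectors p₁, p₂ with components (cos φ cos λ, cos φ sin λ, sin φ).
The central angle between the endpoints is δ = arccos(p₁·p₂) ≈ 1.305 rad (74.8°).
Interpolate at f = 1/3 with slerp weights a = sin((1−f)δ)/sin δ ≈ 0.792, b = sin(fδ)/sin δ ≈ 0.437.
p = a·p₁ + b·p₂ ≈ (0.107, -0.515, -0.851); φ = arcsin(p_z) ≈ -58.28°, λ = atan2(p_y, p_x) ≈ -78.21°.

≈ 58°S, 78°W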